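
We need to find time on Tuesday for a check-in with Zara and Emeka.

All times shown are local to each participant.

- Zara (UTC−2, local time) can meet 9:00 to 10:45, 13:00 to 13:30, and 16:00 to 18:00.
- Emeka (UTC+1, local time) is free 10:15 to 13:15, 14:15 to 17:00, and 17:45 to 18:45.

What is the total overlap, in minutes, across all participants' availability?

Zara → UTC: 11:00–12:45, 15:00–15:30, 18:00–20:00.
Emeka → UTC: 09:15–12:15, 13:15–16:00, 16:45–17:45.
Zara ∩ Emeka: 11:00–12:15, 15:00–15:30.
Total common minutes: 75 + 30 = 105.

105 minutes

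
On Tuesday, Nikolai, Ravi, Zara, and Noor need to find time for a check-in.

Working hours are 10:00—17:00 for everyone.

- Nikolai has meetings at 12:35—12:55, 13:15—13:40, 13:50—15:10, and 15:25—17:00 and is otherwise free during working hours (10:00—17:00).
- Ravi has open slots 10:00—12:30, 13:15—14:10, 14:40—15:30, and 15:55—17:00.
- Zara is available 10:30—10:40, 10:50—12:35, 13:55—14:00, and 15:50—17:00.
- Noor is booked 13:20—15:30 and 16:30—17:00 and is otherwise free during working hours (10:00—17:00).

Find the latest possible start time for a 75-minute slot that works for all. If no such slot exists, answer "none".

11:15

Nikolai free within 10:00–17:00: 10:00–12:35, 12:55–13:15, 13:40–13:50, 15:10–15:25.
Noor free within 10:00–17:00: 10:00–13:20, 15:30–16:30.
Nikolai ∩ Ravi: 10:00–12:30, 13:40–13:50, 15:10–15:25.
Nikolai ∩ Ravi ∩ Zara: 10:30–10:40, 10:50–12:30.
Nikolai ∩ Ravi ∩ Zara ∩ Noor: 10:30–10:40, 10:50–12:30.
Windows ≥ 75 min: 10:50–12:30.
Latest start in the last window 10:50–12:30 is 12:30 − 75 min = 11:15.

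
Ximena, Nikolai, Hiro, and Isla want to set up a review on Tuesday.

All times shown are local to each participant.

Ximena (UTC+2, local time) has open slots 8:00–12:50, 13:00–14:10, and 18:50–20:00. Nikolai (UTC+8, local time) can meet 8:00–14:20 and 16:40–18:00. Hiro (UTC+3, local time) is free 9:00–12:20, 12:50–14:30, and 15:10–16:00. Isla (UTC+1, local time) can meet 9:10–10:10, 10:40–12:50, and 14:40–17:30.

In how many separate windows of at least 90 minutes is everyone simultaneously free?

0

Ximena → UTC: 06:00–10:50, 11:00–12:10, 16:50–18:00.
Nikolai → UTC: 00:00–06:20, 08:40–10:00.
Hiro → UTC: 06:00–09:20, 09:50–11:30, 12:10–13:00.
Isla → UTC: 08:10–09:10, 09:40–11:50, 13:40–16:30.
Ximena ∩ Nikolai: 06:00–06:20, 08:40–10:00.
Ximena ∩ Nikolai ∩ Hiro: 06:00–06:20, 08:40–09:20, 09:50–10:00.
Ximena ∩ Nikolai ∩ Hiro ∩ Isla: 08:40–09:10, 09:50–10:00.
Windows ≥ 90 min: (none).
That's 0 windows.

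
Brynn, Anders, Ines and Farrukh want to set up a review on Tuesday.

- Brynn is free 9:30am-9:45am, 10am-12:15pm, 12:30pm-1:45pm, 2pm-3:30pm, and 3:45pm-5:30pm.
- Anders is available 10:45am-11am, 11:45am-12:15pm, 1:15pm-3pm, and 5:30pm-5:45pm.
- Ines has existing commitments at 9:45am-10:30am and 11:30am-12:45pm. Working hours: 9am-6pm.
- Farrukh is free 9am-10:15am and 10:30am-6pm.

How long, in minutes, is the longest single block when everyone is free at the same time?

Ines free within 09:00–18:00: 09:00–09:45, 10:30–11:30, 12:45–18:00.
Brynn ∩ Anders: 10:45–11:00, 11:45–12:15, 13:15–13:45, 14:00–15:00.
Brynn ∩ Anders ∩ Ines: 10:45–11:00, 13:15–13:45, 14:00–15:00.
Brynn ∩ Anders ∩ Ines ∩ Farrukh: 10:45–11:00, 13:15–13:45, 14:00–15:00.
Common window lengths: 15, 30, 60 min; longest is 60.

60 minutes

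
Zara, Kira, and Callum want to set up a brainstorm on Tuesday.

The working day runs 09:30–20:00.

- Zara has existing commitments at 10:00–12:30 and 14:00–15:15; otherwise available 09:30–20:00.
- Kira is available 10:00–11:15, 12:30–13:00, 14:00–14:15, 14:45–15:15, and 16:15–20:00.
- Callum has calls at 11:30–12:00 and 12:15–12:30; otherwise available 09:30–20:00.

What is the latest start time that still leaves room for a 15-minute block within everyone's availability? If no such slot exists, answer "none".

19:45

Zara free within 09:30–20:00: 09:30–10:00, 12:30–14:00, 15:15–20:00.
Callum free within 09:30–20:00: 09:30–11:30, 12:00–12:15, 12:30–20:00.
Zara ∩ Kira: 12:30–13:00, 16:15–20:00.
Zara ∩ Kira ∩ Callum: 12:30–13:00, 16:15–20:00.
Windows ≥ 15 min: 12:30–13:00, 16:15–20:00.
Latest start in the last window 16:15–20:00 is 20:00 − 15 min = 19:45.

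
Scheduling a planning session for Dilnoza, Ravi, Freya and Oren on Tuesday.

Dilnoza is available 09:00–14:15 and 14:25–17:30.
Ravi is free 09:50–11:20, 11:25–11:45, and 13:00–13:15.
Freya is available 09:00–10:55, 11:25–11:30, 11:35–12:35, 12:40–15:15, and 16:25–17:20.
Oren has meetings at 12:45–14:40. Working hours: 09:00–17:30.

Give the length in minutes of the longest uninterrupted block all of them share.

Oren free within 09:00–17:30: 09:00–12:45, 14:40–17:30.
Dilnoza ∩ Ravi: 09:50–11:20, 11:25–11:45, 13:00–13:15.
Dilnoza ∩ Ravi ∩ Freya: 09:50–10:55, 11:25–11:30, 11:35–11:45, 13:00–13:15.
Dilnoza ∩ Ravi ∩ Freya ∩ Oren: 09:50–10:55, 11:25–11:30, 11:35–11:45.
Common window lengths: 65, 5, 10 min; longest is 65.

65 minutes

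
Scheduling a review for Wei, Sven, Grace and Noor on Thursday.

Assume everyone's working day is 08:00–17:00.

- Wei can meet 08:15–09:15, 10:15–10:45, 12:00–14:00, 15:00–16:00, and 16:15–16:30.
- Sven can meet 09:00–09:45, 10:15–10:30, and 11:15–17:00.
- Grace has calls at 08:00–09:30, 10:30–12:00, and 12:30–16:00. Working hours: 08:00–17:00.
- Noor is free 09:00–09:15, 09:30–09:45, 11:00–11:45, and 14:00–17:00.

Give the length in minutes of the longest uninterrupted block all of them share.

15 minutes

Grace free within 08:00–17:00: 09:30–10:30, 12:00–12:30, 16:00–17:00.
Wei ∩ Sven: 09:00–09:15, 10:15–10:30, 12:00–14:00, 15:00–16:00, 16:15–16:30.
Wei ∩ Sven ∩ Grace: 10:15–10:30, 12:00–12:30, 16:15–16:30.
Wei ∩ Sven ∩ Grace ∩ Noor: 16:15–16:30.
Single common window of 15 minutes.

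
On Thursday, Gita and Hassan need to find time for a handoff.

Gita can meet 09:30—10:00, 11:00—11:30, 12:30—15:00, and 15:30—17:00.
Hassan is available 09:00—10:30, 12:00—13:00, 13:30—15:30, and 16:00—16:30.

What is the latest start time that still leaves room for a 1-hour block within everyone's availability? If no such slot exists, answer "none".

14:00

Gita ∩ Hassan: 09:30–10:00, 12:30–13:00, 13:30–15:00, 16:00–16:30.
Windows ≥ 60 min: 13:30–15:00.
Latest start in the last window 13:30–15:00 is 15:00 − 60 min = 14:00.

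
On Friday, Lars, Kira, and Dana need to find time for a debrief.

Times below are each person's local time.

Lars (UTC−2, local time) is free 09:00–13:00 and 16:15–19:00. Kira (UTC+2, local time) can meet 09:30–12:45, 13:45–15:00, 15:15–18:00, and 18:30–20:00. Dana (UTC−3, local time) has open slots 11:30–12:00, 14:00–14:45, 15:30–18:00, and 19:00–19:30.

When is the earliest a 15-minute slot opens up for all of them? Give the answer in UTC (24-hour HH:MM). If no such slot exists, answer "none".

14:30

Lars → UTC: 11:00–15:00, 18:15–21:00.
Kira → UTC: 07:30–10:45, 11:45–13:00, 13:15–16:00, 16:30–18:00.
Dana → UTC: 14:30–15:00, 17:00–17:45, 18:30–21:00, 22:00–22:30.
Lars ∩ Kira: 11:45–13:00, 13:15–15:00.
Lars ∩ Kira ∩ Dana: 14:30–15:00.
Windows ≥ 15 min: 14:30–15:00.
Earliest such window starts at 14:30.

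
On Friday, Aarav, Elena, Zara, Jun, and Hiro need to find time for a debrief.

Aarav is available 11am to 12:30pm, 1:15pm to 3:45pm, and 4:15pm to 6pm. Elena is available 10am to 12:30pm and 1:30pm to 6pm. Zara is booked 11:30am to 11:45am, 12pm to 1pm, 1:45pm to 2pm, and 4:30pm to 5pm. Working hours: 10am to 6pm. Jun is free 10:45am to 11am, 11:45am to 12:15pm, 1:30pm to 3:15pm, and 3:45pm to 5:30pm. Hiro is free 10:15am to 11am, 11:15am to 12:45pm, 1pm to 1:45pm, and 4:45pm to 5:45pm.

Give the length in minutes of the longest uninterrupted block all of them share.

Zara free within 10:00–18:00: 10:00–11:30, 11:45–12:00, 13:00–13:45, 14:00–16:30, 17:00–18:00.
Aarav ∩ Elena: 11:00–12:30, 13:30–15:45, 16:15–18:00.
Aarav ∩ Elena ∩ Zara: 11:00–11:30, 11:45–12:00, 13:30–13:45, 14:00–15:45, 16:15–16:30, 17:00–18:00.
Aarav ∩ Elena ∩ Zara ∩ Jun: 11:45–12:00, 13:30–13:45, 14:00–15:15, 16:15–16:30, 17:00–17:30.
Aarav ∩ Elena ∩ Zara ∩ Jun ∩ Hiro: 11:45–12:00, 13:30–13:45, 17:00–17:30.
Common window lengths: 15, 15, 30 min; longest is 30.

30 minutes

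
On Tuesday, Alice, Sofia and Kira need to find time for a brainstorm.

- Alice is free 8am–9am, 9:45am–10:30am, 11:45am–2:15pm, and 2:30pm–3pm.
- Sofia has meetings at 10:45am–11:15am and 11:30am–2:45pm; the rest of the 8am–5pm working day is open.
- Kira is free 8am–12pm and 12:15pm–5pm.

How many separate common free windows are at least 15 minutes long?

3

Sofia free within 08:00–17:00: 08:00–10:45, 11:15–11:30, 14:45–17:00.
Alice ∩ Sofia: 08:00–09:00, 09:45–10:30, 14:45–15:00.
Alice ∩ Sofia ∩ Kira: 08:00–09:00, 09:45–10:30, 14:45–15:00.
Windows ≥ 15 min: 08:00–09:00, 09:45–10:30, 14:45–15:00.
That's 3 windows.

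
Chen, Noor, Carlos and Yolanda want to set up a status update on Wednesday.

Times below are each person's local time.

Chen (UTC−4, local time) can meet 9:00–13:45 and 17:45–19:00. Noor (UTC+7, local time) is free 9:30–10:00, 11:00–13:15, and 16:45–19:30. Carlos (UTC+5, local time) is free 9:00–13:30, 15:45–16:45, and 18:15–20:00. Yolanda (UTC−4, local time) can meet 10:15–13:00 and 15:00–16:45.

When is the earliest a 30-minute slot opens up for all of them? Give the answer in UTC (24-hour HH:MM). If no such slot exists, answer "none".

none

Chen → UTC: 13:00–17:45, 21:45–23:00.
Noor → UTC: 02:30–03:00, 04:00–06:15, 09:45–12:30.
Carlos → UTC: 04:00–08:30, 10:45–11:45, 13:15–15:00.
Yolanda → UTC: 14:15–17:00, 19:00–20:45.
Chen ∩ Noor: (none).
Chen ∩ Noor ∩ Carlos: (none).
Chen ∩ Noor ∩ Carlos ∩ Yolanda: (none).
Windows ≥ 30 min: (none).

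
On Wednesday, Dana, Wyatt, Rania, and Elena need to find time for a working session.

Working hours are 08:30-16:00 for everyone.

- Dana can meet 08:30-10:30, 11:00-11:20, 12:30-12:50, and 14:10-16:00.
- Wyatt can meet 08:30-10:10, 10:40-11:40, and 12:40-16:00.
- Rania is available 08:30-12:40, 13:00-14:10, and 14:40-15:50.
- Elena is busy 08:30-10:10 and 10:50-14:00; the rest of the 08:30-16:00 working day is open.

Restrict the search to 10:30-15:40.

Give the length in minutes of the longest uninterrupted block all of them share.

60 minutes

Elena free within 08:30–16:00: 10:10–10:50, 14:00–16:00.
Dana ∩ Wyatt: 08:30–10:10, 11:00–11:20, 12:40–12:50, 14:10–16:00.
Dana ∩ Wyatt ∩ Rania: 08:30–10:10, 11:00–11:20, 14:40–15:50.
Dana ∩ Wyatt ∩ Rania ∩ Elena: 14:40–15:50.
Restricted to 10:30–15:40: 14:40–15:40.
Single common window of 60 minutes.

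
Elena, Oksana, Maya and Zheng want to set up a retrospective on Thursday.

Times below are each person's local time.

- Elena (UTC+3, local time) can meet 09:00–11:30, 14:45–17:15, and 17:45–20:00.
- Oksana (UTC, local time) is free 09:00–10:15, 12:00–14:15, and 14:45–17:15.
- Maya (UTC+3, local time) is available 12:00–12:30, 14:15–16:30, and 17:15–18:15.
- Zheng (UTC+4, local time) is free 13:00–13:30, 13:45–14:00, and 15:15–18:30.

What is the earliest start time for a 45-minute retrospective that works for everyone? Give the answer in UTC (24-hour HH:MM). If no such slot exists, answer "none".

Elena → UTC: 06:00–08:30, 11:45–14:15, 14:45–17:00.
Oksana → UTC: 09:00–10:15, 12:00–14:15, 14:45–17:15.
Maya → UTC: 09:00–09:30, 11:15–13:30, 14:15–15:15.
Zheng → UTC: 09:00–09:30, 09:45–10:00, 11:15–14:30.
Elena ∩ Oksana: 12:00–14:15, 14:45–17:00.
Elena ∩ Oksana ∩ Maya: 12:00–13:30, 14:45–15:15.
Elena ∩ Oksana ∩ Maya ∩ Zheng: 12:00–13:30.
Windows ≥ 45 min: 12:00–13:30.
Earliest such window starts at 12:00.

12:00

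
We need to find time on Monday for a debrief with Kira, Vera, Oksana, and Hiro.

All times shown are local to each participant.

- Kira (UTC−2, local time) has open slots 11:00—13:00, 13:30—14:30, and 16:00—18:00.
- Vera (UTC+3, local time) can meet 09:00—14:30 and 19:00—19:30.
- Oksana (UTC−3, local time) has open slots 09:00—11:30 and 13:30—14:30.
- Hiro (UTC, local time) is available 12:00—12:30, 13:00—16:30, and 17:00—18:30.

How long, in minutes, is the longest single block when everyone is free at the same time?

Kira → UTC: 13:00–15:00, 15:30–16:30, 18:00–20:00.
Vera → UTC: 06:00–11:30, 16:00–16:30.
Oksana → UTC: 12:00–14:30, 16:30–17:30.
Hiro → UTC: 12:00–12:30, 13:00–16:30, 17:00–18:30.
Kira ∩ Vera: 16:00–16:30.
Kira ∩ Vera ∩ Oksana: (none).
Kira ∩ Vera ∩ Oksana ∩ Hiro: (none).
No common window.

0 minutes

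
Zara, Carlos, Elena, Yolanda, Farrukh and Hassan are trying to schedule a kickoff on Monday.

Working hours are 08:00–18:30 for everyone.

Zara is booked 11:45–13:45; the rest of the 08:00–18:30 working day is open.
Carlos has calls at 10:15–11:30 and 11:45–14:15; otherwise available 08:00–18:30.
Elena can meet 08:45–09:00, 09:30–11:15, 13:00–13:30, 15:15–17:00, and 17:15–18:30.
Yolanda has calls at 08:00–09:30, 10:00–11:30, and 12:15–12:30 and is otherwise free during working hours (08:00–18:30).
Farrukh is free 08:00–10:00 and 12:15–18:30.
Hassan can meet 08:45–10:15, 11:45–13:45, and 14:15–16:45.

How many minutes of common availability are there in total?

Zara free within 08:00–18:30: 08:00–11:45, 13:45–18:30.
Carlos free within 08:00–18:30: 08:00–10:15, 11:30–11:45, 14:15–18:30.
Yolanda free within 08:00–18:30: 09:30–10:00, 11:30–12:15, 12:30–18:30.
Zara ∩ Carlos: 08:00–10:15, 11:30–11:45, 14:15–18:30.
Zara ∩ Carlos ∩ Elena: 08:45–09:00, 09:30–10:15, 15:15–17:00, 17:15–18:30.
Zara ∩ Carlos ∩ Elena ∩ Yolanda: 09:30–10:00, 15:15–17:00, 17:15–18:30.
Zara ∩ Carlos ∩ Elena ∩ Yolanda ∩ Farrukh: 09:30–10:00, 15:15–17:00, 17:15–18:30.
Zara ∩ Carlos ∩ Elena ∩ Yolanda ∩ Farrukh ∩ Hassan: 09:30–10:00, 15:15–16:45.
Total common minutes: 30 + 90 = 120.

120 minutes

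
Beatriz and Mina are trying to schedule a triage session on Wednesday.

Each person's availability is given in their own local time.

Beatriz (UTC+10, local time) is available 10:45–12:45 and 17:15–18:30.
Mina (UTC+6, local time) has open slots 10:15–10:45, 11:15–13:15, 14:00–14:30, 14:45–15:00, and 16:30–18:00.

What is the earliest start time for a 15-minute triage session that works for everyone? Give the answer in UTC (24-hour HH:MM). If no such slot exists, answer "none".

Beatriz → UTC: 00:45–02:45, 07:15–08:30.
Mina → UTC: 04:15–04:45, 05:15–07:15, 08:00–08:30, 08:45–09:00, 10:30–12:00.
Beatriz ∩ Mina: 08:00–08:30.
Windows ≥ 15 min: 08:00–08:30.
Earliest such window starts at 08:00.

08:00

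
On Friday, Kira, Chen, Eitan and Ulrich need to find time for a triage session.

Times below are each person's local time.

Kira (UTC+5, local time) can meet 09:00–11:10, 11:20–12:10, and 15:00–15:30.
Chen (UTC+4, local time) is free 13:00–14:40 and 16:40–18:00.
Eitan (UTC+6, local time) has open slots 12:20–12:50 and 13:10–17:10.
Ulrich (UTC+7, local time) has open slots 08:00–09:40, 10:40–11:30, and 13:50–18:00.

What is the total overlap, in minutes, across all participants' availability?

Kira → UTC: 04:00–06:10, 06:20–07:10, 10:00–10:30.
Chen → UTC: 09:00–10:40, 12:40–14:00.
Eitan → UTC: 06:20–06:50, 07:10–11:10.
Ulrich → UTC: 01:00–02:40, 03:40–04:30, 06:50–11:00.
Kira ∩ Chen: 10:00–10:30.
Kira ∩ Chen ∩ Eitan: 10:00–10:30.
Kira ∩ Chen ∩ Eitan ∩ Ulrich: 10:00–10:30.
Total common minutes: 30.

30 minutes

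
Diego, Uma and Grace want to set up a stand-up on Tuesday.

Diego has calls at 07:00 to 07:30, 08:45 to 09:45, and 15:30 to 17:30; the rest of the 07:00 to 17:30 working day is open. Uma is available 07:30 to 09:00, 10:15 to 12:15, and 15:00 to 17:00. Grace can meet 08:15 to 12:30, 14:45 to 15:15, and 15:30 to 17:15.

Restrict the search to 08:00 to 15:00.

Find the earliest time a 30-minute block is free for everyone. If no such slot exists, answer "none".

Diego free within 07:00–17:30: 07:30–08:45, 09:45–15:30.
Diego ∩ Uma: 07:30–08:45, 10:15–12:15, 15:00–15:30.
Diego ∩ Uma ∩ Grace: 08:15–08:45, 10:15–12:15, 15:00–15:15.
Restricted to 08:00–15:00: 08:15–08:45, 10:15–12:15.
Windows ≥ 30 min: 08:15–08:45, 10:15–12:15.
Earliest such window starts at 08:15.

08:15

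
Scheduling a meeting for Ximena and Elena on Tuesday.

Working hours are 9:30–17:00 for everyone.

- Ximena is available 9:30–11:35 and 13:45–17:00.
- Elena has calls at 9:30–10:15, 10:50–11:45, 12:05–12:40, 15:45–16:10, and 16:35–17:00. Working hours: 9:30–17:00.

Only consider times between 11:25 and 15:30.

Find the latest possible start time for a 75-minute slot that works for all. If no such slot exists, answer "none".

14:15

Elena free within 09:30–17:00: 10:15–10:50, 11:45–12:05, 12:40–15:45, 16:10–16:35.
Ximena ∩ Elena: 10:15–10:50, 13:45–15:45, 16:10–16:35.
Restricted to 11:25–15:30: 13:45–15:30.
Windows ≥ 75 min: 13:45–15:30.
Latest start in the last window 13:45–15:30 is 15:30 − 75 min = 14:15.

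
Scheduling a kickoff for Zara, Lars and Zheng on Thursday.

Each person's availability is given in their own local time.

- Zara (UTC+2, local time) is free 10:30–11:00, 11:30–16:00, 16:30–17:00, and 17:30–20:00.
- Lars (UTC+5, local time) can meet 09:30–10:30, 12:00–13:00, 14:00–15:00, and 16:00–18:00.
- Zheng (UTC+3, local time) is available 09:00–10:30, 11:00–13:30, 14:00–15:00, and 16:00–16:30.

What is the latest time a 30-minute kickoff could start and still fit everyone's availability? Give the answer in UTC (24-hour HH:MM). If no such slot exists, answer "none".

11:30

Zara → UTC: 08:30–09:00, 09:30–14:00, 14:30–15:00, 15:30–18:00.
Lars → UTC: 04:30–05:30, 07:00–08:00, 09:00–10:00, 11:00–13:00.
Zheng → UTC: 06:00–07:30, 08:00–10:30, 11:00–12:00, 13:00–13:30.
Zara ∩ Lars: 09:30–10:00, 11:00–13:00.
Zara ∩ Lars ∩ Zheng: 09:30–10:00, 11:00–12:00.
Windows ≥ 30 min: 09:30–10:00, 11:00–12:00.
Latest start in the last window 11:00–12:00 is 12:00 − 30 min = 11:30.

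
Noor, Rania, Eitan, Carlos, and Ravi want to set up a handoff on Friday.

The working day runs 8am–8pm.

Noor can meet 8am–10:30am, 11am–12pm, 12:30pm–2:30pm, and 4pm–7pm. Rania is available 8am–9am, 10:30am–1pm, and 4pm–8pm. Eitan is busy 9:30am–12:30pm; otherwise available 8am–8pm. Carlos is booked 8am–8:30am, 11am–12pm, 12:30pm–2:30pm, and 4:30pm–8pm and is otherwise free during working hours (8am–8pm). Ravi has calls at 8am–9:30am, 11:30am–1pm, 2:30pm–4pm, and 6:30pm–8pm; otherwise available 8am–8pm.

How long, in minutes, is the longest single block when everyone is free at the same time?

Eitan free within 08:00–20:00: 08:00–09:30, 12:30–20:00.
Carlos free within 08:00–20:00: 08:30–11:00, 12:00–12:30, 14:30–16:30.
Ravi free within 08:00–20:00: 09:30–11:30, 13:00–14:30, 16:00–18:30.
Noor ∩ Rania: 08:00–09:00, 11:00–12:00, 12:30–13:00, 16:00–19:00.
Noor ∩ Rania ∩ Eitan: 08:00–09:00, 12:30–13:00, 16:00–19:00.
Noor ∩ Rania ∩ Eitan ∩ Carlos: 08:30–09:00, 16:00–16:30.
Noor ∩ Rania ∩ Eitan ∩ Carlos ∩ Ravi: 16:00–16:30.
Single common window of 30 minutes.

30 minutes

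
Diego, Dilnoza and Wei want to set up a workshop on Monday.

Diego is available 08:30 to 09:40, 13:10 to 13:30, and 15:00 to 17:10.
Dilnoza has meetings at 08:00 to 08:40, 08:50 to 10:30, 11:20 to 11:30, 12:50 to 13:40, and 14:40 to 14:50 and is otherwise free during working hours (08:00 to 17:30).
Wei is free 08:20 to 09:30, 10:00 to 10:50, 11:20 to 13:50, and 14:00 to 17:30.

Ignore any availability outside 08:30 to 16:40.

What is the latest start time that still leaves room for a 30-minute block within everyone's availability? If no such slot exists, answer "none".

Dilnoza free within 08:00–17:30: 08:40–08:50, 10:30–11:20, 11:30–12:50, 13:40–14:40, 14:50–17:30.
Diego ∩ Dilnoza: 08:40–08:50, 15:00–17:10.
Diego ∩ Dilnoza ∩ Wei: 08:40–08:50, 15:00–17:10.
Restricted to 08:30–16:40: 08:40–08:50, 15:00–16:40.
Windows ≥ 30 min: 15:00–16:40.
Latest start in the last window 15:00–16:40 is 16:40 − 30 min = 16:10.

16:10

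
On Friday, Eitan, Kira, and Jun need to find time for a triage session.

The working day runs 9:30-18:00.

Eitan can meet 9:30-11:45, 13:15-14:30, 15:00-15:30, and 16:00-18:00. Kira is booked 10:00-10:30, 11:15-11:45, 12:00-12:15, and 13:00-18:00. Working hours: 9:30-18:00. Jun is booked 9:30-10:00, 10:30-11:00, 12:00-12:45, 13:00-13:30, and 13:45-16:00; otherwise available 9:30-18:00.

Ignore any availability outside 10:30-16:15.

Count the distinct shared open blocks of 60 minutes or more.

Kira free within 09:30–18:00: 09:30–10:00, 10:30–11:15, 11:45–12:00, 12:15–13:00.
Jun free within 09:30–18:00: 10:00–10:30, 11:00–12:00, 12:45–13:00, 13:30–13:45, 16:00–18:00.
Eitan ∩ Kira: 09:30–10:00, 10:30–11:15.
Eitan ∩ Kira ∩ Jun: 11:00–11:15.
Restricted to 10:30–16:15: 11:00–11:15.
Windows ≥ 60 min: (none).
That's 0 windows.

0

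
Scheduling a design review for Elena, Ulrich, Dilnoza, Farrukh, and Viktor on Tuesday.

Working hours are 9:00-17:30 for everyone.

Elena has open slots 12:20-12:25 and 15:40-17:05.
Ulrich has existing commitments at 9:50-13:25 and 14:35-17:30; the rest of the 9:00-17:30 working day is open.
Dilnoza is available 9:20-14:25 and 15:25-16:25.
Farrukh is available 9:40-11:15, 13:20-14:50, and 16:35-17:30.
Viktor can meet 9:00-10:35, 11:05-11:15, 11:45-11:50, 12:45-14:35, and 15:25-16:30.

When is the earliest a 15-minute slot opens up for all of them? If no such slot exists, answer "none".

Ulrich free within 09:00–17:30: 09:00–09:50, 13:25–14:35.
Elena ∩ Ulrich: (none).
Elena ∩ Ulrich ∩ Dilnoza: (none).
Elena ∩ Ulrich ∩ Dilnoza ∩ Farrukh: (none).
Elena ∩ Ulrich ∩ Dilnoza ∩ Farrukh ∩ Viktor: (none).
Windows ≥ 15 min: (none).

none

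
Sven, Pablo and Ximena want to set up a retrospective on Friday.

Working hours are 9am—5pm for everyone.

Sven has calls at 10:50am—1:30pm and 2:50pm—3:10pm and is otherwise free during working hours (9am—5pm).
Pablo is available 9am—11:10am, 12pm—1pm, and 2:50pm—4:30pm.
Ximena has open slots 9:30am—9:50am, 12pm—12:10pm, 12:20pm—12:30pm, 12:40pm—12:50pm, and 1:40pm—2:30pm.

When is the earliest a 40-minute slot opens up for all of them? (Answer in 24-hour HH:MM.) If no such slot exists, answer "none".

Sven free within 09:00–17:00: 09:00–10:50, 13:30–14:50, 15:10–17:00.
Sven ∩ Pablo: 09:00–10:50, 15:10–16:30.
Sven ∩ Pablo ∩ Ximena: 09:30–09:50.
Windows ≥ 40 min: (none).

none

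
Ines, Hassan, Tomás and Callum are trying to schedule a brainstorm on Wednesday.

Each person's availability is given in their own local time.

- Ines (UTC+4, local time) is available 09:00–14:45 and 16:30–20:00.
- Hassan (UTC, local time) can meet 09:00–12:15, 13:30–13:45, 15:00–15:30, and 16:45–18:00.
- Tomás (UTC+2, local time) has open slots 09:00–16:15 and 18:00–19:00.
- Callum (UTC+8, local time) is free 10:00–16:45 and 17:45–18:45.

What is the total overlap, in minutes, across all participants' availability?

60 minutes

Ines → UTC: 05:00–10:45, 12:30–16:00.
Hassan → UTC: 09:00–12:15, 13:30–13:45, 15:00–15:30, 16:45–18:00.
Tomás → UTC: 07:00–14:15, 16:00–17:00.
Callum → UTC: 02:00–08:45, 09:45–10:45.
Ines ∩ Hassan: 09:00–10:45, 13:30–13:45, 15:00–15:30.
Ines ∩ Hassan ∩ Tomás: 09:00–10:45, 13:30–13:45.
Ines ∩ Hassan ∩ Tomás ∩ Callum: 09:45–10:45.
Total common minutes: 60.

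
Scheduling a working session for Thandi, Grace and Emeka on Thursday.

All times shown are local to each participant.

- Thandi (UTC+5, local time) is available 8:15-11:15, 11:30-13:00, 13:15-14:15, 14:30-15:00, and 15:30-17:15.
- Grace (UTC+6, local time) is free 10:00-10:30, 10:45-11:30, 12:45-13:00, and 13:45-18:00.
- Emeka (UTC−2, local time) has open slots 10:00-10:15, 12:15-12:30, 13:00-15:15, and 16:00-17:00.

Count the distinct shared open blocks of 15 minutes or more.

0

Thandi → UTC: 03:15–06:15, 06:30–08:00, 08:15–09:15, 09:30–10:00, 10:30–12:15.
Grace → UTC: 04:00–04:30, 04:45–05:30, 06:45–07:00, 07:45–12:00.
Emeka → UTC: 12:00–12:15, 14:15–14:30, 15:00–17:15, 18:00–19:00.
Thandi ∩ Grace: 04:00–04:30, 04:45–05:30, 06:45–07:00, 07:45–08:00, 08:15–09:15, 09:30–10:00, 10:30–12:00.
Thandi ∩ Grace ∩ Emeka: (none).
Windows ≥ 15 min: (none).
That's 0 windows.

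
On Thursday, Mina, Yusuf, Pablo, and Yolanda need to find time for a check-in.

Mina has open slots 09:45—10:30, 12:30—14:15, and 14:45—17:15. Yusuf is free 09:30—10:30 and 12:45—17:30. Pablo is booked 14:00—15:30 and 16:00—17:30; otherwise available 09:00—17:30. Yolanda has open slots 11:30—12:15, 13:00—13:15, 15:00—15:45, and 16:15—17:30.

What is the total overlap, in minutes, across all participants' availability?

30 minutes

Pablo free within 09:00–17:30: 09:00–14:00, 15:30–16:00.
Mina ∩ Yusuf: 09:45–10:30, 12:45–14:15, 14:45–17:15.
Mina ∩ Yusuf ∩ Pablo: 09:45–10:30, 12:45–14:00, 15:30–16:00.
Mina ∩ Yusuf ∩ Pablo ∩ Yolanda: 13:00–13:15, 15:30–15:45.
Total common minutes: 15 + 15 = 30.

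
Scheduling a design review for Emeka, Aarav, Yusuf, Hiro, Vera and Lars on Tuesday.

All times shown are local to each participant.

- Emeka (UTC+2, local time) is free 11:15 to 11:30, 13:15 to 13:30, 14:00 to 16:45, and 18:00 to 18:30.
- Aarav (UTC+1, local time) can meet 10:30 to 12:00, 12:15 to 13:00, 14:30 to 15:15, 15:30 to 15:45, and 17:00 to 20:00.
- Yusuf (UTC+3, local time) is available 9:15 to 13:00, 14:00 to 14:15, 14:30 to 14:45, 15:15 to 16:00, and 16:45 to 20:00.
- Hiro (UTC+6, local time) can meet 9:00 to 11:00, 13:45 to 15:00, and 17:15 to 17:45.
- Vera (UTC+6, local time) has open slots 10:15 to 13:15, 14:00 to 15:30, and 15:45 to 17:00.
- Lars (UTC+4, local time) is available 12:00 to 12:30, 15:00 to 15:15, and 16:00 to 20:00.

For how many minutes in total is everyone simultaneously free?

0 minutes

Emeka → UTC: 09:15–09:30, 11:15–11:30, 12:00–14:45, 16:00–16:30.
Aarav → UTC: 09:30–11:00, 11:15–12:00, 13:30–14:15, 14:30–14:45, 16:00–19:00.
Yusuf → UTC: 06:15–10:00, 11:00–11:15, 11:30–11:45, 12:15–13:00, 13:45–17:00.
Hiro → UTC: 03:00–05:00, 07:45–09:00, 11:15–11:45.
Vera → UTC: 04:15–07:15, 08:00–09:30, 09:45–11:00.
Lars → UTC: 08:00–08:30, 11:00–11:15, 12:00–16:00.
Emeka ∩ Aarav: 11:15–11:30, 13:30–14:15, 14:30–14:45, 16:00–16:30.
Emeka ∩ Aarav ∩ Yusuf: 13:45–14:15, 14:30–14:45, 16:00–16:30.
Emeka ∩ Aarav ∩ Yusuf ∩ Hiro: (none).
Emeka ∩ Aarav ∩ Yusuf ∩ Hiro ∩ Vera: (none).
Emeka ∩ Aarav ∩ Yusuf ∩ Hiro ∩ Vera ∩ Lars: (none).
Total common minutes: 0.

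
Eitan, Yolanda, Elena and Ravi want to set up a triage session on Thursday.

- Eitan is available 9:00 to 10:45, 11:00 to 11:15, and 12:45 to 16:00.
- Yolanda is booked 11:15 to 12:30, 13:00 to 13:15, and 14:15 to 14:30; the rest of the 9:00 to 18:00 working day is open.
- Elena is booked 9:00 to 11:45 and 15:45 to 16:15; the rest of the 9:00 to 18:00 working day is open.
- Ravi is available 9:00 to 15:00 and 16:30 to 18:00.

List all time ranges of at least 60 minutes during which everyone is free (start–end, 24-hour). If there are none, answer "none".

13:15–14:15

Yolanda free within 09:00–18:00: 09:00–11:15, 12:30–13:00, 13:15–14:15, 14:30–18:00.
Elena free within 09:00–18:00: 11:45–15:45, 16:15–18:00.
Eitan ∩ Yolanda: 09:00–10:45, 11:00–11:15, 12:45–13:00, 13:15–14:15, 14:30–16:00.
Eitan ∩ Yolanda ∩ Elena: 12:45–13:00, 13:15–14:15, 14:30–15:45.
Eitan ∩ Yolanda ∩ Elena ∩ Ravi: 12:45–13:00, 13:15–14:15, 14:30–15:00.
Windows ≥ 60 min: 13:15–14:15.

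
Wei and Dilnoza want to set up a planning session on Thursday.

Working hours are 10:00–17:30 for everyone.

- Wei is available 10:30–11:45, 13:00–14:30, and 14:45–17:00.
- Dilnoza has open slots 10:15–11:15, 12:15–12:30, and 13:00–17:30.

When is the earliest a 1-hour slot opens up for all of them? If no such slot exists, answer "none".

13:00

Wei ∩ Dilnoza: 10:30–11:15, 13:00–14:30, 14:45–17:00.
Windows ≥ 60 min: 13:00–14:30, 14:45–17:00.
Earliest such window starts at 13:00.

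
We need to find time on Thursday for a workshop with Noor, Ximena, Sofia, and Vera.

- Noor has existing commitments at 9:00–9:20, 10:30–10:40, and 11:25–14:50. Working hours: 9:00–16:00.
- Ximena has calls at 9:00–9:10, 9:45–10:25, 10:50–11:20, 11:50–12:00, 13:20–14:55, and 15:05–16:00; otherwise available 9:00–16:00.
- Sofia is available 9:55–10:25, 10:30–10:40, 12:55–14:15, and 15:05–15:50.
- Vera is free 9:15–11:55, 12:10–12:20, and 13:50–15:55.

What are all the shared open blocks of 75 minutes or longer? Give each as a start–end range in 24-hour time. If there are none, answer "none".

none

Noor free within 09:00–16:00: 09:20–10:30, 10:40–11:25, 14:50–16:00.
Ximena free within 09:00–16:00: 09:10–09:45, 10:25–10:50, 11:20–11:50, 12:00–13:20, 14:55–15:05.
Noor ∩ Ximena: 09:20–09:45, 10:25–10:30, 10:40–10:50, 11:20–11:25, 14:55–15:05.
Noor ∩ Ximena ∩ Sofia: (none).
Noor ∩ Ximena ∩ Sofia ∩ Vera: (none).
Windows ≥ 75 min: (none).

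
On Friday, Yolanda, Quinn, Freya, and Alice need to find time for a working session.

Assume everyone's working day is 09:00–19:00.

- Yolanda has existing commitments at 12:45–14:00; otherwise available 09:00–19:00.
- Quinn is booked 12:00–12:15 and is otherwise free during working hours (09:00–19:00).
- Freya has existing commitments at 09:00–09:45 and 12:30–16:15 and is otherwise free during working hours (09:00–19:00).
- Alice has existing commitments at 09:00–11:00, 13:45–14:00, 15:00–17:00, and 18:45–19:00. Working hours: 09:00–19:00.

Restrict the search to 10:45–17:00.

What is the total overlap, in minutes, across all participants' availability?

Yolanda free within 09:00–19:00: 09:00–12:45, 14:00–19:00.
Quinn free within 09:00–19:00: 09:00–12:00, 12:15–19:00.
Freya free within 09:00–19:00: 09:45–12:30, 16:15–19:00.
Alice free within 09:00–19:00: 11:00–13:45, 14:00–15:00, 17:00–18:45.
Yolanda ∩ Quinn: 09:00–12:00, 12:15–12:45, 14:00–19:00.
Yolanda ∩ Quinn ∩ Freya: 09:45–12:00, 12:15–12:30, 16:15–19:00.
Yolanda ∩ Quinn ∩ Freya ∩ Alice: 11:00–12:00, 12:15–12:30, 17:00–18:45.
Restricted to 10:45–17:00: 11:00–12:00, 12:15–12:30.
Total common minutes: 60 + 15 = 75.

75 minutes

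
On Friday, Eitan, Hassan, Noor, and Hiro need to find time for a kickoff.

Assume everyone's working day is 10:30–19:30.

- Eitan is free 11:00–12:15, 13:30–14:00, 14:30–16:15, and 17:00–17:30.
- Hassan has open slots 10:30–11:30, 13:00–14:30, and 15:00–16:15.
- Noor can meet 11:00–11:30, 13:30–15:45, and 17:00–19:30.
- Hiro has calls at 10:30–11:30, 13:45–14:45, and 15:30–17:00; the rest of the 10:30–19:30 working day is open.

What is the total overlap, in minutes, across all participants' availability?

45 minutes

Hiro free within 10:30–19:30: 11:30–13:45, 14:45–15:30, 17:00–19:30.
Eitan ∩ Hassan: 11:00–11:30, 13:30–14:00, 15:00–16:15.
Eitan ∩ Hassan ∩ Noor: 11:00–11:30, 13:30–14:00, 15:00–15:45.
Eitan ∩ Hassan ∩ Noor ∩ Hiro: 13:30–13:45, 15:00–15:30.
Total common minutes: 15 + 30 = 45.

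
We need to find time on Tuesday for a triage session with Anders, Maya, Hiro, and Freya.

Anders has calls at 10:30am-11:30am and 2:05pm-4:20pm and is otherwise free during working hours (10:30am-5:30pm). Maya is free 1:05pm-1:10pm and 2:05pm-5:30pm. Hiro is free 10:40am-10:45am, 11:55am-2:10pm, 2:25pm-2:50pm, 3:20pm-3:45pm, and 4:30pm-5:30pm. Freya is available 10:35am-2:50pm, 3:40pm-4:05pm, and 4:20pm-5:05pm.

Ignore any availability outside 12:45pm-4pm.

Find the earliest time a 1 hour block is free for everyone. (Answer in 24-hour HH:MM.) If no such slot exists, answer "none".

Anders free within 10:30–17:30: 11:30–14:05, 16:20–17:30.
Anders ∩ Maya: 13:05–13:10, 16:20–17:30.
Anders ∩ Maya ∩ Hiro: 13:05–13:10, 16:30–17:30.
Anders ∩ Maya ∩ Hiro ∩ Freya: 13:05–13:10, 16:30–17:05.
Restricted to 12:45–16:00: 13:05–13:10.
Windows ≥ 60 min: (none).

none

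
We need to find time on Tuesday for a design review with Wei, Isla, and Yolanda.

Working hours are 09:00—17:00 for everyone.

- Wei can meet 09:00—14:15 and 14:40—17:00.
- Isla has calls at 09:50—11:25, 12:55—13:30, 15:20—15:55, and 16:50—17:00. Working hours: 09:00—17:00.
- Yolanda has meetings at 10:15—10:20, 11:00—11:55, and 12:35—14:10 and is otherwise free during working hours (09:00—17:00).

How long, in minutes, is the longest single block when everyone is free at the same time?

Isla free within 09:00–17:00: 09:00–09:50, 11:25–12:55, 13:30–15:20, 15:55–16:50.
Yolanda free within 09:00–17:00: 09:00–10:15, 10:20–11:00, 11:55–12:35, 14:10–17:00.
Wei ∩ Isla: 09:00–09:50, 11:25–12:55, 13:30–14:15, 14:40–15:20, 15:55–16:50.
Wei ∩ Isla ∩ Yolanda: 09:00–09:50, 11:55–12:35, 14:10–14:15, 14:40–15:20, 15:55–16:50.
Common window lengths: 50, 40, 5, 40, 55 min; longest is 55.

55 minutes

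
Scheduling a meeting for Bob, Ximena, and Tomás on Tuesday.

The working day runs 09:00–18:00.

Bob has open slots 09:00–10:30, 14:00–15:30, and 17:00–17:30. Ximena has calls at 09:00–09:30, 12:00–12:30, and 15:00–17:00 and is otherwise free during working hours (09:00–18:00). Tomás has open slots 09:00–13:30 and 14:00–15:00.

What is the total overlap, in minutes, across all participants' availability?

120 minutes

Ximena free within 09:00–18:00: 09:30–12:00, 12:30–15:00, 17:00–18:00.
Bob ∩ Ximena: 09:30–10:30, 14:00–15:00, 17:00–17:30.
Bob ∩ Ximena ∩ Tomás: 09:30–10:30, 14:00–15:00.
Total common minutes: 60 + 60 = 120.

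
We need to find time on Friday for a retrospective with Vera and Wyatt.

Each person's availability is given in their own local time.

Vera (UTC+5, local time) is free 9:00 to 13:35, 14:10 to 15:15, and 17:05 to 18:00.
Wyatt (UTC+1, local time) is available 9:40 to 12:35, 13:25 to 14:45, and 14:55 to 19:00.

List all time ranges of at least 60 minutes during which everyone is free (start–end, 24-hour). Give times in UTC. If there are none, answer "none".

09:10–10:15

Vera → UTC: 04:00–08:35, 09:10–10:15, 12:05–13:00.
Wyatt → UTC: 08:40–11:35, 12:25–13:45, 13:55–18:00.
Vera ∩ Wyatt: 09:10–10:15, 12:25–13:00.
Windows ≥ 60 min: 09:10–10:15.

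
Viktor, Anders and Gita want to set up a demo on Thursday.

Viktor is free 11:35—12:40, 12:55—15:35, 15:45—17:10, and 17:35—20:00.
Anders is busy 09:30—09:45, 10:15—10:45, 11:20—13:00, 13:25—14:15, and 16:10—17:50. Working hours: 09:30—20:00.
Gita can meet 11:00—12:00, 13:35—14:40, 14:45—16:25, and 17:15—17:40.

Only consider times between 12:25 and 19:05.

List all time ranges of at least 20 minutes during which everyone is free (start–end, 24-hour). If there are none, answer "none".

Anders free within 09:30–20:00: 09:45–10:15, 10:45–11:20, 13:00–13:25, 14:15–16:10, 17:50–20:00.
Viktor ∩ Anders: 13:00–13:25, 14:15–15:35, 15:45–16:10, 17:50–20:00.
Viktor ∩ Anders ∩ Gita: 14:15–14:40, 14:45–15:35, 15:45–16:10.
Restricted to 12:25–19:05: 14:15–14:40, 14:45–15:35, 15:45–16:10.
Windows ≥ 20 min: 14:15–14:40, 14:45–15:35, 15:45–16:10.

14:15–14:40, 14:45–15:35, 15:45–16:10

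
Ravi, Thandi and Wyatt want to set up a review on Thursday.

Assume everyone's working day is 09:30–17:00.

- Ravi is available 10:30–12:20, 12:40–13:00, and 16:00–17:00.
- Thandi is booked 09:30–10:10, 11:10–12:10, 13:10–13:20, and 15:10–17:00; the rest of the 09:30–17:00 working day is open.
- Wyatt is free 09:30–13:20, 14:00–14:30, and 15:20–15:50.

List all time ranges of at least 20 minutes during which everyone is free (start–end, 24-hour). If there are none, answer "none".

10:30–11:10, 12:40–13:00

Thandi free within 09:30–17:00: 10:10–11:10, 12:10–13:10, 13:20–15:10.
Ravi ∩ Thandi: 10:30–11:10, 12:10–12:20, 12:40–13:00.
Ravi ∩ Thandi ∩ Wyatt: 10:30–11:10, 12:10–12:20, 12:40–13:00.
Windows ≥ 20 min: 10:30–11:10, 12:40–13:00.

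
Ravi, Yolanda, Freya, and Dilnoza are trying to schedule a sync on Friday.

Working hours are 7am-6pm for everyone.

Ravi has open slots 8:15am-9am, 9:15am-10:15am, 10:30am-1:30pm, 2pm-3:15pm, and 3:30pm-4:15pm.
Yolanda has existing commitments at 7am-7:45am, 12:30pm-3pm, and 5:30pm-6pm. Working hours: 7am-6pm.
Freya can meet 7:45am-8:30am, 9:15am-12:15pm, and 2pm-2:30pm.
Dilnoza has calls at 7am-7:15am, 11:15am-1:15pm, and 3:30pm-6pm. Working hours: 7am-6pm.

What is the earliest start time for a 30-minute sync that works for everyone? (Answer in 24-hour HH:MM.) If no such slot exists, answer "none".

Yolanda free within 07:00–18:00: 07:45–12:30, 15:00–17:30.
Dilnoza free within 07:00–18:00: 07:15–11:15, 13:15–15:30.
Ravi ∩ Yolanda: 08:15–09:00, 09:15–10:15, 10:30–12:30, 15:00–15:15, 15:30–16:15.
Ravi ∩ Yolanda ∩ Freya: 08:15–08:30, 09:15–10:15, 10:30–12:15.
Ravi ∩ Yolanda ∩ Freya ∩ Dilnoza: 08:15–08:30, 09:15–10:15, 10:30–11:15.
Windows ≥ 30 min: 09:15–10:15, 10:30–11:15.
Earliest such window starts at 09:15.

09:15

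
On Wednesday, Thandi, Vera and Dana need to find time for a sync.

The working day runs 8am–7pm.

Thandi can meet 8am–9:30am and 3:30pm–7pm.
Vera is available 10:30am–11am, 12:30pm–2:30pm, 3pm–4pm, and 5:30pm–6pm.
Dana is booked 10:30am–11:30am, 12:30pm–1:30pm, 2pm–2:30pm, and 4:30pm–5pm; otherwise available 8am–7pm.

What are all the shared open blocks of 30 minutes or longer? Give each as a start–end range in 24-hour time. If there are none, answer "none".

Dana free within 08:00–19:00: 08:00–10:30, 11:30–12:30, 13:30–14:00, 14:30–16:30, 17:00–19:00.
Thandi ∩ Vera: 15:30–16:00, 17:30–18:00.
Thandi ∩ Vera ∩ Dana: 15:30–16:00, 17:30–18:00.
Windows ≥ 30 min: 15:30–16:00, 17:30–18:00.

15:30–16:00, 17:30–18:00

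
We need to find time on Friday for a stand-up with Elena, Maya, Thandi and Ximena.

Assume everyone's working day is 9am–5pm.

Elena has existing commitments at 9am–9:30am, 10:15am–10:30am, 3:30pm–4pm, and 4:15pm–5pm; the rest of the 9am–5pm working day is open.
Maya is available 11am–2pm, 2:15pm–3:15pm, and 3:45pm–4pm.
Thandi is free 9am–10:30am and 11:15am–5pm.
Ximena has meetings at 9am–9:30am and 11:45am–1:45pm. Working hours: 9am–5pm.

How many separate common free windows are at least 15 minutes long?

3

Elena free within 09:00–17:00: 09:30–10:15, 10:30–15:30, 16:00–16:15.
Ximena free within 09:00–17:00: 09:30–11:45, 13:45–17:00.
Elena ∩ Maya: 11:00–14:00, 14:15–15:15.
Elena ∩ Maya ∩ Thandi: 11:15–14:00, 14:15–15:15.
Elena ∩ Maya ∩ Thandi ∩ Ximena: 11:15–11:45, 13:45–14:00, 14:15–15:15.
Windows ≥ 15 min: 11:15–11:45, 13:45–14:00, 14:15–15:15.
That's 3 windows.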